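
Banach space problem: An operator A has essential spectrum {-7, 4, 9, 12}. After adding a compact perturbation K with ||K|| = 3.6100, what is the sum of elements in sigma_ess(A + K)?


By Weyl's theorem, the essential spectrum is invariant under compact perturbations.
sigma_ess(A + K) = sigma_ess(A) = {-7, 4, 9, 12}
Sum = -7 + 4 + 9 + 12 = 18

18


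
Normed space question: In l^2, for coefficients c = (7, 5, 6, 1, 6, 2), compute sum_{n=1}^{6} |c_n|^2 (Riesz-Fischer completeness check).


sum |c_n|^2 = 7^2 + 5^2 + 6^2 + 1^2 + 6^2 + 2^2
= 49 + 25 + 36 + 1 + 36 + 4
= 151

151


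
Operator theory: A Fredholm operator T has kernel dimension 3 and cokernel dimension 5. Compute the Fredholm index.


The Fredholm index is defined as ind(T) = dim(ker T) - dim(coker T)
= 3 - 5
= -2

-2


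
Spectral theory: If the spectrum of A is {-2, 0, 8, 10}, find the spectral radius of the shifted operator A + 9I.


Spectrum of A + 9I = {7, 9, 17, 19}
Spectral radius = max |lambda| over the shifted spectrum
= max(7, 9, 17, 19) = 19

19


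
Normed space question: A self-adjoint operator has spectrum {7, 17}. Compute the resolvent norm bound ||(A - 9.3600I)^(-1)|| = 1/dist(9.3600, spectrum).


dist(9.3600, {7, 17}) = min(|9.3600 - 7|, |9.3600 - 17|)
= min(2.3600, 7.6400) = 2.3600
Resolvent bound = 1/2.3600 = 0.4237

0.4237


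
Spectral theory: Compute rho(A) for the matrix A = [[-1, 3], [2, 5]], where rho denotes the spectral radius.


For a 2x2 matrix, eigenvalues satisfy lambda^2 - (trace)*lambda + det = 0
trace = -1 + 5 = 4
det = -1*5 - 3*2 = -11
discriminant = 4^2 - 4*(-11) = 60
spectral radius = max |eigenvalue| = 5.8730

5.8730


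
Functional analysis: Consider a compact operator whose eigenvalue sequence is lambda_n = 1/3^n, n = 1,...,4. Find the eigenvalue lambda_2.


The eigenvalue formula gives lambda_2 = 1/3^2
= 1/9
= 0.1111

0.1111


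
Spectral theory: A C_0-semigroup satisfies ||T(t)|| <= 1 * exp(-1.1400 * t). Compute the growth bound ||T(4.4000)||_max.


||T(4.4000)|| <= 1 * exp(-1.1400 * 4.4000)
= 1 * exp(-5.0160)
= 1 * 0.0066
= 0.0066

0.0066


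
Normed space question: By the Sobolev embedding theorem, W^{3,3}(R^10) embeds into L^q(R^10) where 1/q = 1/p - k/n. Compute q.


Using the Sobolev embedding formula: 1/q = 1/p - k/n
1/q = 1/3 - 3/10 = 1/30
q = 1/(1/30) = 30

30.0000


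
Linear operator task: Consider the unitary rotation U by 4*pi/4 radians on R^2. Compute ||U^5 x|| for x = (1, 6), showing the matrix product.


U is a rotation by theta = 4*pi/4
U^5 = rotation by 5*theta = 20*pi/4 = 4*pi/4 (mod 2*pi)
cos(4*pi/4) = -1.0000, sin(4*pi/4) = 0.0000
U^5 x = (-1.0000 * 1 - 0.0000 * 6, 0.0000 * 1 + -1.0000 * 6)
= (-1.0000, -6.0000)
||U^5 x|| = sqrt((-1.0000)^2 + (-6.0000)^2) = sqrt(37.0000) = 6.0828

6.0828


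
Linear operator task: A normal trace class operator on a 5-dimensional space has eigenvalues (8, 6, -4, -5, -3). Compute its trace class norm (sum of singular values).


For a normal operator, singular values equal |eigenvalues|.
Trace norm = sum |lambda_i| = 8 + 6 + 4 + 5 + 3
= 26

26


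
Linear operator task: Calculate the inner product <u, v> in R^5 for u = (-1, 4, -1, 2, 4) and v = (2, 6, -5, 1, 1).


Computing the standard inner product <u, v> = sum u_i * v_i
= -1*2 + 4*6 + -1*-5 + 2*1 + 4*1
= -2 + 24 + 5 + 2 + 4
= 33

33


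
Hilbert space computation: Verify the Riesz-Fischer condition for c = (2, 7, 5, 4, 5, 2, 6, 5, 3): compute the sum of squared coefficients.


sum |c_n|^2 = 2^2 + 7^2 + 5^2 + 4^2 + 5^2 + 2^2 + 6^2 + 5^2 + 3^2
= 4 + 49 + 25 + 16 + 25 + 4 + 36 + 25 + 9
= 193

193


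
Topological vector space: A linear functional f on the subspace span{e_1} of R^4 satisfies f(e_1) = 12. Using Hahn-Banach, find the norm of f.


The norm of f is given by ||f|| = sup_{||x||=1} |f(x)|.
On span{e_1}, ||e_1|| = 1, so ||f|| = |f(e_1)| / ||e_1||
= |12| / 1 = 12.0000

12.0000


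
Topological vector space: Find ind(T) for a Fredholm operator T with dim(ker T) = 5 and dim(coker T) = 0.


The Fredholm index is defined as ind(T) = dim(ker T) - dim(coker T)
= 5 - 0
= 5

5


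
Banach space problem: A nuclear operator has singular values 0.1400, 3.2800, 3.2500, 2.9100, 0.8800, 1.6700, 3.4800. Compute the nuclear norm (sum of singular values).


The nuclear norm is the sum of all singular values.
||T||_1 = 0.1400 + 3.2800 + 3.2500 + 2.9100 + 0.8800 + 1.6700 + 3.4800
= 15.6100

15.6100


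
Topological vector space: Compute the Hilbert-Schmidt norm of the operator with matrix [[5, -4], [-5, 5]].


The Hilbert-Schmidt norm is sqrt(sum of squares of all entries).
Sum of squares = 5^2 + (-4)^2 + (-5)^2 + 5^2
= 25 + 16 + 25 + 25 = 91
||T||_HS = sqrt(91) = 9.5394

9.5394


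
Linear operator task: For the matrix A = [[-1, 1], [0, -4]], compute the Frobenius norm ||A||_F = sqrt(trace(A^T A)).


||A||_F^2 = sum a_ij^2
= (-1)^2 + 1^2 + 0^2 + (-4)^2
= 1 + 1 + 0 + 16 = 18
||A||_F = sqrt(18) = 4.2426

4.2426


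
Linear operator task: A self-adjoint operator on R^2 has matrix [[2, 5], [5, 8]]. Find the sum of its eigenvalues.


For a self-adjoint (symmetric) matrix, the eigenvalues are real.
The sum of eigenvalues equals the trace of the matrix.
trace = 2 + 8 = 10

10


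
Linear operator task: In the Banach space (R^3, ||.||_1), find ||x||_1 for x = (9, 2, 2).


The l^1 norm equals the sum of absolute values of all components.
||x||_1 = 9 + 2 + 2
= 13

13.0000


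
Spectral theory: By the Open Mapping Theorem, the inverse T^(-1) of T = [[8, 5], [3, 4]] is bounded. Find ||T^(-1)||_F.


det(T) = 8*4 - 5*3 = 17
T^(-1) = (1/17) * [[4, -5], [-3, 8]] = [[0.2353, -0.2941], [-0.1765, 0.4706]]
||T^(-1)||_F^2 = 0.2353^2 + (-0.2941)^2 + (-0.1765)^2 + 0.4706^2 = 0.3945
||T^(-1)||_F = sqrt(0.3945) = 0.6281

0.6281


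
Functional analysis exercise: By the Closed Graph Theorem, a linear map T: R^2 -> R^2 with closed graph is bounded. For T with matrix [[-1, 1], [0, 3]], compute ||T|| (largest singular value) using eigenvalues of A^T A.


A^T A = [[1, -1], [-1, 10]]
trace(A^T A) = 11, det(A^T A) = 9
discriminant = 11^2 - 4*9 = 85
Largest eigenvalue of A^T A = (trace + sqrt(disc))/2 = 10.1098
||T|| = sqrt(10.1098) = 3.1796

3.1796


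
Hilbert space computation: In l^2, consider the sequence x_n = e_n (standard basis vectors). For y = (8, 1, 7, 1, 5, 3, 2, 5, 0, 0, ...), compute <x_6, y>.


x_6 = e_6 is the standard basis vector with 1 in position 6.
<x_6, y> = y_6 = 3
As n -> infinity, <x_n, y> -> 0, confirming weak convergence of (x_n) to 0.

3


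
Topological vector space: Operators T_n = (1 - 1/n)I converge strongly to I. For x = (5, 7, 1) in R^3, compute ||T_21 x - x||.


T_21 x - x = (1 - 1/21)x - x = -x/21
||x|| = sqrt(75) = 8.6603
||T_21 x - x|| = ||x||/21 = 8.6603/21 = 0.4124

0.4124


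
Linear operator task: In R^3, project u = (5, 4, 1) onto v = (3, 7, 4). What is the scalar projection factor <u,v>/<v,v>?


Computing <u,v> = 5*3 + 4*7 + 1*4 = 47
Computing <v,v> = 3^2 + 7^2 + 4^2 = 74
Projection coefficient = 47/74 = 0.6351

0.6351


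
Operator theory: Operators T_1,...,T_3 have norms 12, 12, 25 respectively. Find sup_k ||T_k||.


By the Uniform Boundedness Principle, the supremum of norms is finite.
sup_k ||T_k|| = max(12, 12, 25) = 25

25


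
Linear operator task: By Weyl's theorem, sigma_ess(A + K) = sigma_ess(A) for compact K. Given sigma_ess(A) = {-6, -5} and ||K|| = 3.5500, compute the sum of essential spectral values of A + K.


By Weyl's theorem, the essential spectrum is invariant under compact perturbations.
sigma_ess(A + K) = sigma_ess(A) = {-6, -5}
Sum = -6 + -5 = -11

-11


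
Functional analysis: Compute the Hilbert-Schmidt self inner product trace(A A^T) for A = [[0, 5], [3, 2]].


trace(A * A^T) = sum of squares of all entries
= 0^2 + 5^2 + 3^2 + 2^2
= 0 + 25 + 9 + 4
= 38

38


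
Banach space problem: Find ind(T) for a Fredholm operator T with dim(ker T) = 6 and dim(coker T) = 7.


The Fredholm index is defined as ind(T) = dim(ker T) - dim(coker T)
= 6 - 7
= -1

-1


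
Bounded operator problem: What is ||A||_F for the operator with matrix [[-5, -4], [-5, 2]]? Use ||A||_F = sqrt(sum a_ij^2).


||A||_F^2 = sum a_ij^2
= (-5)^2 + (-4)^2 + (-5)^2 + 2^2
= 25 + 16 + 25 + 4 = 70
||A||_F = sqrt(70) = 8.3666

8.3666


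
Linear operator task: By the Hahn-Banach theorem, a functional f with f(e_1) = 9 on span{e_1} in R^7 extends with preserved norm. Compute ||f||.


The norm of f is given by ||f|| = sup_{||x||=1} |f(x)|.
On span{e_1}, ||e_1|| = 1, so ||f|| = |f(e_1)| / ||e_1||
= |9| / 1 = 9.0000

9.0000


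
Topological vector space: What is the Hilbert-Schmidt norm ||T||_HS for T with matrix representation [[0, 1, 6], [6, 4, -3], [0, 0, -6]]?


The Hilbert-Schmidt norm is sqrt(sum of squares of all entries).
Sum of squares = 0^2 + 1^2 + 6^2 + 6^2 + 4^2 + (-3)^2 + 0^2 + 0^2 + (-6)^2
= 0 + 1 + 36 + 36 + 16 + 9 + 0 + 0 + 36 = 134
||T||_HS = sqrt(134) = 11.5758

11.5758


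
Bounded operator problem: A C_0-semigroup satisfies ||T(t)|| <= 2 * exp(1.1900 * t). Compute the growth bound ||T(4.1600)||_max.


||T(4.1600)|| <= 2 * exp(1.1900 * 4.1600)
= 2 * exp(4.9504)
= 2 * 141.2314
= 282.4629

282.4629


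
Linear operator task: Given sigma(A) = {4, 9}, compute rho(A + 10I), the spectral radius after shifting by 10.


Spectrum of A + 10I = {14, 19}
Spectral radius = max |lambda| over the shifted spectrum
= max(14, 19) = 19

19


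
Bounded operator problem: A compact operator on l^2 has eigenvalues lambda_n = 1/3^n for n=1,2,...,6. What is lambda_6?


The eigenvalue formula gives lambda_6 = 1/3^6
= 1/729
= 0.0014

0.0014


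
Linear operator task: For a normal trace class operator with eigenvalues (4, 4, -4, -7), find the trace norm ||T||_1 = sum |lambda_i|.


For a normal operator, singular values equal |eigenvalues|.
Trace norm = sum |lambda_i| = 4 + 4 + 4 + 7
= 19

19


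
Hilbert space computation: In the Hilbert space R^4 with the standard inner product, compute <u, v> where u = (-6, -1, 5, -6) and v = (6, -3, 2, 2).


Computing the standard inner product <u, v> = sum u_i * v_i
= -6*6 + -1*-3 + 5*2 + -6*2
= -36 + 3 + 10 + -12
= -35

-35


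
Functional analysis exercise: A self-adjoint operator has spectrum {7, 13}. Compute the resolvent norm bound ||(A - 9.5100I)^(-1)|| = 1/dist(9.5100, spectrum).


dist(9.5100, {7, 13}) = min(|9.5100 - 7|, |9.5100 - 13|)
= min(2.5100, 3.4900) = 2.5100
Resolvent bound = 1/2.5100 = 0.3984

0.3984


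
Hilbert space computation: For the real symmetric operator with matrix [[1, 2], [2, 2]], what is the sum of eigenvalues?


For a self-adjoint (symmetric) matrix, the eigenvalues are real.
The sum of eigenvalues equals the trace of the matrix.
trace = 1 + 2 = 3

3


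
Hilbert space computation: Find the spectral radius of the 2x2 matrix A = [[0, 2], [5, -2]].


For a 2x2 matrix, eigenvalues satisfy lambda^2 - (trace)*lambda + det = 0
trace = 0 + -2 = -2
det = 0*-2 - 2*5 = -10
discriminant = (-2)^2 - 4*(-10) = 44
spectral radius = max |eigenvalue| = 4.3166

4.3166


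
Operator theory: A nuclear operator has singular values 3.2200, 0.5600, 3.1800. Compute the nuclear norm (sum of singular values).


The nuclear norm is the sum of all singular values.
||T||_1 = 3.2200 + 0.5600 + 3.1800
= 6.9600

6.9600


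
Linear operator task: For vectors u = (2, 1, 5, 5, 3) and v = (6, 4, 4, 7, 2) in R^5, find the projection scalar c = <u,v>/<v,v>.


Computing <u,v> = 2*6 + 1*4 + 5*4 + 5*7 + 3*2 = 77
Computing <v,v> = 6^2 + 4^2 + 4^2 + 7^2 + 2^2 = 121
Projection coefficient = 77/121 = 0.6364

0.6364


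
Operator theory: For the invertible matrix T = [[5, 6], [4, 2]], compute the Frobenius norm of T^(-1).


det(T) = 5*2 - 6*4 = -14
T^(-1) = (1/-14) * [[2, -6], [-4, 5]] = [[-0.1429, 0.4286], [0.2857, -0.3571]]
||T^(-1)||_F^2 = (-0.1429)^2 + 0.4286^2 + 0.2857^2 + (-0.3571)^2 = 0.4133
||T^(-1)||_F = sqrt(0.4133) = 0.6429

0.6429


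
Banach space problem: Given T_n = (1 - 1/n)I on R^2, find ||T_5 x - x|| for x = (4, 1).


T_5 x - x = (1 - 1/5)x - x = -x/5
||x|| = sqrt(17) = 4.1231
||T_5 x - x|| = ||x||/5 = 4.1231/5 = 0.8246

0.8246


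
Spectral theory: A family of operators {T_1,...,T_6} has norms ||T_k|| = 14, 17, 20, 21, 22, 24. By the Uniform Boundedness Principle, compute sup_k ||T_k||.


By the Uniform Boundedness Principle, the supremum of norms is finite.
sup_k ||T_k|| = max(14, 17, 20, 21, 22, 24) = 24

24


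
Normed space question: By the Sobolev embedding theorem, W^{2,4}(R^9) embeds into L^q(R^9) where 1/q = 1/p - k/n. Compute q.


Using the Sobolev embedding formula: 1/q = 1/p - k/n
1/q = 1/4 - 2/9 = 1/36
q = 1/(1/36) = 36

36.0000


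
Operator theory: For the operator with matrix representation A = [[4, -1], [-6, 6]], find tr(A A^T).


trace(A * A^T) = sum of squares of all entries
= 4^2 + (-1)^2 + (-6)^2 + 6^2
= 16 + 1 + 36 + 36
= 89

89


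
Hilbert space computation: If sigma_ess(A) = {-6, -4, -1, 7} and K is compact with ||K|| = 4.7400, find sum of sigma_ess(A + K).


By Weyl's theorem, the essential spectrum is invariant under compact perturbations.
sigma_ess(A + K) = sigma_ess(A) = {-6, -4, -1, 7}
Sum = -6 + -4 + -1 + 7 = -4

-4


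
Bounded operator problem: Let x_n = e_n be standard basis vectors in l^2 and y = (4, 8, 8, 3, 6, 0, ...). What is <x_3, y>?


x_3 = e_3 is the standard basis vector with 1 in position 3.
<x_3, y> = y_3 = 8
As n -> infinity, <x_n, y> -> 0, confirming weak convergence of (x_n) to 0.

8


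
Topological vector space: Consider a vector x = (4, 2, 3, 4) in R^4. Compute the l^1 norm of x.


The l^1 norm equals the sum of absolute values of all components.
||x||_1 = 4 + 2 + 3 + 4
= 13

13.0000


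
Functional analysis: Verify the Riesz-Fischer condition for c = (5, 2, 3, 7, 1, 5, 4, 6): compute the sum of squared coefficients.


sum |c_n|^2 = 5^2 + 2^2 + 3^2 + 7^2 + 1^2 + 5^2 + 4^2 + 6^2
= 25 + 4 + 9 + 49 + 1 + 25 + 16 + 36
= 165

165


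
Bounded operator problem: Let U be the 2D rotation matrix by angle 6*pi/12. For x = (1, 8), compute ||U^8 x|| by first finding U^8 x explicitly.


U is a rotation by theta = 6*pi/12
U^8 = rotation by 8*theta = 48*pi/12 = 0*pi/12 (mod 2*pi)
cos(0*pi/12) = 1.0000, sin(0*pi/12) = 0.0000
U^8 x = (1.0000 * 1 - 0.0000 * 8, 0.0000 * 1 + 1.0000 * 8)
= (1.0000, 8.0000)
||U^8 x|| = sqrt(1.0000^2 + 8.0000^2) = sqrt(65.0000) = 8.0623

8.0623


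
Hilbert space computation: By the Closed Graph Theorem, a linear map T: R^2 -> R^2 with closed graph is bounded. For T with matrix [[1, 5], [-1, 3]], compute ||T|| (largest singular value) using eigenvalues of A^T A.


A^T A = [[2, 2], [2, 34]]
trace(A^T A) = 36, det(A^T A) = 64
discriminant = 36^2 - 4*64 = 1040
Largest eigenvalue of A^T A = (trace + sqrt(disc))/2 = 34.1245
||T|| = sqrt(34.1245) = 5.8416

5.8416


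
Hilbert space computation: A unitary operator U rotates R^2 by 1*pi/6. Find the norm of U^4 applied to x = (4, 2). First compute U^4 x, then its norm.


U is a rotation by theta = 1*pi/6
U^4 = rotation by 4*theta = 4*pi/6
cos(4*pi/6) = -0.5000, sin(4*pi/6) = 0.8660
U^4 x = (-0.5000 * 4 - 0.8660 * 2, 0.8660 * 4 + -0.5000 * 2)
= (-3.7321, 2.4641)
||U^4 x|| = sqrt((-3.7321)^2 + 2.4641^2) = sqrt(20.0000) = 4.4721

4.4721


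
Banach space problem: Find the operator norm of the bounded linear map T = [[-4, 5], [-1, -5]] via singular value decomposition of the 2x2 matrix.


A^T A = [[17, -15], [-15, 50]]
trace(A^T A) = 67, det(A^T A) = 625
discriminant = 67^2 - 4*625 = 1989
Largest eigenvalue of A^T A = (trace + sqrt(disc))/2 = 55.7991
||T|| = sqrt(55.7991) = 7.4699

7.4699


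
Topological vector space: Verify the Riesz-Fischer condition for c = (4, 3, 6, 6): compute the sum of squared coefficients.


sum |c_n|^2 = 4^2 + 3^2 + 6^2 + 6^2
= 16 + 9 + 36 + 36
= 97

97


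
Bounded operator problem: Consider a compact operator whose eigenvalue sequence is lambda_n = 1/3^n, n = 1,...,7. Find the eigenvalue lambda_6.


The eigenvalue formula gives lambda_6 = 1/3^6
= 1/729
= 0.0014

0.0014


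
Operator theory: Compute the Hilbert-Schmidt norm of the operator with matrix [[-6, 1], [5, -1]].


The Hilbert-Schmidt norm is sqrt(sum of squares of all entries).
Sum of squares = (-6)^2 + 1^2 + 5^2 + (-1)^2
= 36 + 1 + 25 + 1 = 63
||T||_HS = sqrt(63) = 7.9373

7.9373


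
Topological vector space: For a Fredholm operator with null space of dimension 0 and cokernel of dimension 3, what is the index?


The Fredholm index is defined as ind(T) = dim(ker T) - dim(coker T)
= 0 - 3
= -3

-3


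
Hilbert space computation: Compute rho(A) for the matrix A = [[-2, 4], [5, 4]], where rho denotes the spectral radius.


For a 2x2 matrix, eigenvalues satisfy lambda^2 - (trace)*lambda + det = 0
trace = -2 + 4 = 2
det = -2*4 - 4*5 = -28
discriminant = 2^2 - 4*(-28) = 116
spectral radius = max |eigenvalue| = 6.3852

6.3852


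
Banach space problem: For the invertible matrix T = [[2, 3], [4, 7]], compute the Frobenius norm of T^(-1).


det(T) = 2*7 - 3*4 = 2
T^(-1) = (1/2) * [[7, -3], [-4, 2]] = [[3.5000, -1.5000], [-2.0000, 1.0000]]
||T^(-1)||_F^2 = 3.5000^2 + (-1.5000)^2 + (-2.0000)^2 + 1.0000^2 = 19.5000
||T^(-1)||_F = sqrt(19.5000) = 4.4159

4.4159


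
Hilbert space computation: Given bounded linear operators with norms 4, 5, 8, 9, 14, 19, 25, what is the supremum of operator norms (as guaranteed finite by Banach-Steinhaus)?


By the Uniform Boundedness Principle, the supremum of norms is finite.
sup_k ||T_k|| = max(4, 5, 8, 9, 14, 19, 25) = 25

25


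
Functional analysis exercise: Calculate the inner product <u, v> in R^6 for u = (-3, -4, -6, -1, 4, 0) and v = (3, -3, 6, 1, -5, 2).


Computing the standard inner product <u, v> = sum u_i * v_i
= -3*3 + -4*-3 + -6*6 + -1*1 + 4*-5 + 0*2
= -9 + 12 + -36 + -1 + -20 + 0
= -54

-54


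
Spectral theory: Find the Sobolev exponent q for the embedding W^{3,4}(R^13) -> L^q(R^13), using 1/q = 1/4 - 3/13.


Using the Sobolev embedding formula: 1/q = 1/p - k/n
1/q = 1/4 - 3/13 = 1/52
q = 1/(1/52) = 52

52.0000


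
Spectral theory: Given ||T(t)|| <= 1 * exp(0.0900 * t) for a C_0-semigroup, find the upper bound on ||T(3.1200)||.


||T(3.1200)|| <= 1 * exp(0.0900 * 3.1200)
= 1 * exp(0.2808)
= 1 * 1.3242
= 1.3242

1.3242


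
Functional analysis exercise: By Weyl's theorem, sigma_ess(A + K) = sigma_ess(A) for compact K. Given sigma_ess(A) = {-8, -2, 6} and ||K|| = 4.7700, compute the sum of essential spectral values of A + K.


By Weyl's theorem, the essential spectrum is invariant under compact perturbations.
sigma_ess(A + K) = sigma_ess(A) = {-8, -2, 6}
Sum = -8 + -2 + 6 = -4

-4


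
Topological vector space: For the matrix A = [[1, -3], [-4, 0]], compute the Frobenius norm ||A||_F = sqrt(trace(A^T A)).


||A||_F^2 = sum a_ij^2
= 1^2 + (-3)^2 + (-4)^2 + 0^2
= 1 + 9 + 16 + 0 = 26
||A||_F = sqrt(26) = 5.0990

5.0990


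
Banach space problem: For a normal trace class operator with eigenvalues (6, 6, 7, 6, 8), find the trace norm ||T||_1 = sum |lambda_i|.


For a normal operator, singular values equal |eigenvalues|.
Trace norm = sum |lambda_i| = 6 + 6 + 7 + 6 + 8
= 33

33


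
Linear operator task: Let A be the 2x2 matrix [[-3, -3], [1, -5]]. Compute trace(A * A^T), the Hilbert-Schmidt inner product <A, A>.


trace(A * A^T) = sum of squares of all entries
= (-3)^2 + (-3)^2 + 1^2 + (-5)^2
= 9 + 9 + 1 + 25
= 44

44


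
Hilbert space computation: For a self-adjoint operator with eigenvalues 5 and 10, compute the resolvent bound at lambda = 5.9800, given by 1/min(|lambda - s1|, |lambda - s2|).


dist(5.9800, {5, 10}) = min(|5.9800 - 5|, |5.9800 - 10|)
= min(0.9800, 4.0200) = 0.9800
Resolvent bound = 1/0.9800 = 1.0204

1.0204


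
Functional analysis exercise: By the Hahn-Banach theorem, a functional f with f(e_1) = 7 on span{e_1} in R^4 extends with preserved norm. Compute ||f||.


The norm of f is given by ||f|| = sup_{||x||=1} |f(x)|.
On span{e_1}, ||e_1|| = 1, so ||f|| = |f(e_1)| / ||e_1||
= |7| / 1 = 7.0000

7.0000


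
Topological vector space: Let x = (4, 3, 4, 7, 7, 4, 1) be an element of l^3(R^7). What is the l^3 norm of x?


The l^3 norm = (sum |x_i|^3)^(1/3)
Sum of 3th powers = 64 + 27 + 64 + 343 + 343 + 64 + 1 = 906
||x||_3 = (906)^(1/3) = 9.6763

9.6763


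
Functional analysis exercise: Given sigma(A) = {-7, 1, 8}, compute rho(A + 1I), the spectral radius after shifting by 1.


Spectrum of A + 1I = {-6, 2, 9}
Spectral radius = max |lambda| over the shifted spectrum
= max(6, 2, 9) = 9

9


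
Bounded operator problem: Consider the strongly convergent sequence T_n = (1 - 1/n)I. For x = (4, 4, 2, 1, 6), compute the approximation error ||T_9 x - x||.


T_9 x - x = (1 - 1/9)x - x = -x/9
||x|| = sqrt(73) = 8.5440
||T_9 x - x|| = ||x||/9 = 8.5440/9 = 0.9493

0.9493


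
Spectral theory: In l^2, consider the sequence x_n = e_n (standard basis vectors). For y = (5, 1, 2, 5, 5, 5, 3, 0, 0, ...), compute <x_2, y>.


x_2 = e_2 is the standard basis vector with 1 in position 2.
<x_2, y> = y_2 = 1
As n -> infinity, <x_n, y> -> 0, confirming weak convergence of (x_n) to 0.

1


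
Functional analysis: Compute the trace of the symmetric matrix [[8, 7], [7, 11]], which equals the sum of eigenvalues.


For a self-adjoint (symmetric) matrix, the eigenvalues are real.
The sum of eigenvalues equals the trace of the matrix.
trace = 8 + 11 = 19

19


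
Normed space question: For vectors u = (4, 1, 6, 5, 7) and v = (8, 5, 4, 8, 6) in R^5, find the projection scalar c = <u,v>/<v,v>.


Computing <u,v> = 4*8 + 1*5 + 6*4 + 5*8 + 7*6 = 143
Computing <v,v> = 8^2 + 5^2 + 4^2 + 8^2 + 6^2 = 205
Projection coefficient = 143/205 = 0.6976

0.6976


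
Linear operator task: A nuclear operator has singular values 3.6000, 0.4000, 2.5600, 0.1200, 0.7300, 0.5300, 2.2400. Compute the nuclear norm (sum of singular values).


The nuclear norm is the sum of all singular values.
||T||_1 = 3.6000 + 0.4000 + 2.5600 + 0.1200 + 0.7300 + 0.5300 + 2.2400
= 10.1800

10.1800


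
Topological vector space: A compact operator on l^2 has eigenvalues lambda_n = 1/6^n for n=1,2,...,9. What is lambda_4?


The eigenvalue formula gives lambda_4 = 1/6^4
= 1/1296
= 7.7160e-04

7.7160e-04


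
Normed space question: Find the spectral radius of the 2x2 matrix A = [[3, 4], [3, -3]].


For a 2x2 matrix, eigenvalues satisfy lambda^2 - (trace)*lambda + det = 0
trace = 3 + -3 = 0
det = 3*-3 - 4*3 = -21
discriminant = 0^2 - 4*(-21) = 84
spectral radius = max |eigenvalue| = 4.5826

4.5826


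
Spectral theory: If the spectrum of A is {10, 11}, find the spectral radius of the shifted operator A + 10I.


Spectrum of A + 10I = {20, 21}
Spectral radius = max |lambda| over the shifted spectrum
= max(20, 21) = 21

21


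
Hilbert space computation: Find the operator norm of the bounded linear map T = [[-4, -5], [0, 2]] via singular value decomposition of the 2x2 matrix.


A^T A = [[16, 20], [20, 29]]
trace(A^T A) = 45, det(A^T A) = 64
discriminant = 45^2 - 4*64 = 1769
Largest eigenvalue of A^T A = (trace + sqrt(disc))/2 = 43.5297
||T|| = sqrt(43.5297) = 6.5977

6.5977


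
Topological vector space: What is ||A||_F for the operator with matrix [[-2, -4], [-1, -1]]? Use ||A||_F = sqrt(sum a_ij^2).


||A||_F^2 = sum a_ij^2
= (-2)^2 + (-4)^2 + (-1)^2 + (-1)^2
= 4 + 16 + 1 + 1 = 22
||A||_F = sqrt(22) = 4.6904

4.6904


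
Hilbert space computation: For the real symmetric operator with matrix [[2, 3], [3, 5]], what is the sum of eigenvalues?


For a self-adjoint (symmetric) matrix, the eigenvalues are real.
The sum of eigenvalues equals the trace of the matrix.
trace = 2 + 5 = 7

7


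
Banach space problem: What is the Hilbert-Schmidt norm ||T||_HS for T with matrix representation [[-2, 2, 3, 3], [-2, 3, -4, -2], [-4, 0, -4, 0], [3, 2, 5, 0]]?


The Hilbert-Schmidt norm is sqrt(sum of squares of all entries).
Sum of squares = (-2)^2 + 2^2 + 3^2 + 3^2 + (-2)^2 + 3^2 + (-4)^2 + (-2)^2 + (-4)^2 + 0^2 + (-4)^2 + 0^2 + 3^2 + 2^2 + 5^2 + 0^2
= 4 + 4 + 9 + 9 + 4 + 9 + 16 + 4 + 16 + 0 + 16 + 0 + 9 + 4 + 25 + 0 = 129
||T||_HS = sqrt(129) = 11.3578

11.3578


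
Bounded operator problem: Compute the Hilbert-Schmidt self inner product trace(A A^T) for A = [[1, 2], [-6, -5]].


trace(A * A^T) = sum of squares of all entries
= 1^2 + 2^2 + (-6)^2 + (-5)^2
= 1 + 4 + 36 + 25
= 66

66


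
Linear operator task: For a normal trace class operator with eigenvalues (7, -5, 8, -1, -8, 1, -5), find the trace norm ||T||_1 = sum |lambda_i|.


For a normal operator, singular values equal |eigenvalues|.
Trace norm = sum |lambda_i| = 7 + 5 + 8 + 1 + 8 + 1 + 5
= 35

35


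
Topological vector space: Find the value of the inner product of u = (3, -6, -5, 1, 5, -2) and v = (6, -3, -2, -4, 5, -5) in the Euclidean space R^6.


Computing the standard inner product <u, v> = sum u_i * v_i
= 3*6 + -6*-3 + -5*-2 + 1*-4 + 5*5 + -2*-5
= 18 + 18 + 10 + -4 + 25 + 10
= 77

77


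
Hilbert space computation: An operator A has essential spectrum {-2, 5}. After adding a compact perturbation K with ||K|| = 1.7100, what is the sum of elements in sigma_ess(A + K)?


By Weyl's theorem, the essential spectrum is invariant under compact perturbations.
sigma_ess(A + K) = sigma_ess(A) = {-2, 5}
Sum = -2 + 5 = 3

3


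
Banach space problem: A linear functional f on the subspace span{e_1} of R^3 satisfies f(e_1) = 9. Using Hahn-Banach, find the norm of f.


The norm of f is given by ||f|| = sup_{||x||=1} |f(x)|.
On span{e_1}, ||e_1|| = 1, so ||f|| = |f(e_1)| / ||e_1||
= |9| / 1 = 9.0000

9.0000


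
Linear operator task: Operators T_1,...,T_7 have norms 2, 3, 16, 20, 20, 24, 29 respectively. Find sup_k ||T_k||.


By the Uniform Boundedness Principle, the supremum of norms is finite.
sup_k ||T_k|| = max(2, 3, 16, 20, 20, 24, 29) = 29

29


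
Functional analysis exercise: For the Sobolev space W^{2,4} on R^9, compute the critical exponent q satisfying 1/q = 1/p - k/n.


Using the Sobolev embedding formula: 1/q = 1/p - k/n
1/q = 1/4 - 2/9 = 1/36
q = 1/(1/36) = 36

36.0000


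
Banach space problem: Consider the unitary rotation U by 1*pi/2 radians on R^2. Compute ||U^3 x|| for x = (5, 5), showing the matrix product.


U is a rotation by theta = 1*pi/2
U^3 = rotation by 3*theta = 3*pi/2
cos(3*pi/2) = 0.0000, sin(3*pi/2) = -1.0000
U^3 x = (0.0000 * 5 - -1.0000 * 5, -1.0000 * 5 + 0.0000 * 5)
= (5.0000, -5.0000)
||U^3 x|| = sqrt(5.0000^2 + (-5.0000)^2) = sqrt(50.0000) = 7.0711

7.0711


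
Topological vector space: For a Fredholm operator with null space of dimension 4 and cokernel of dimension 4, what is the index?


The Fredholm index is defined as ind(T) = dim(ker T) - dim(coker T)
= 4 - 4
= 0

0


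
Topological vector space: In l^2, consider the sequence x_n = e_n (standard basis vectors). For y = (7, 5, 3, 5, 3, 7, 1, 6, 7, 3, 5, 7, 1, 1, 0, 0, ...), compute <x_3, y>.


x_3 = e_3 is the standard basis vector with 1 in position 3.
<x_3, y> = y_3 = 3
As n -> infinity, <x_n, y> -> 0, confirming weak convergence of (x_n) to 0.

3


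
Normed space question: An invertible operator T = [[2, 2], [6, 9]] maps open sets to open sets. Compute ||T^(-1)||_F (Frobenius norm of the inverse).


det(T) = 2*9 - 2*6 = 6
T^(-1) = (1/6) * [[9, -2], [-6, 2]] = [[1.5000, -0.3333], [-1.0000, 0.3333]]
||T^(-1)||_F^2 = 1.5000^2 + (-0.3333)^2 + (-1.0000)^2 + 0.3333^2 = 3.4722
||T^(-1)||_F = sqrt(3.4722) = 1.8634

1.8634


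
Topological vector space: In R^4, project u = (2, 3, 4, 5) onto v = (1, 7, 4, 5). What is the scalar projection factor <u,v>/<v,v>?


Computing <u,v> = 2*1 + 3*7 + 4*4 + 5*5 = 64
Computing <v,v> = 1^2 + 7^2 + 4^2 + 5^2 = 91
Projection coefficient = 64/91 = 0.7033

0.7033


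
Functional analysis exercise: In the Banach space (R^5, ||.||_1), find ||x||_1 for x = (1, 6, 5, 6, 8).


The l^1 norm equals the sum of absolute values of all components.
||x||_1 = 1 + 6 + 5 + 6 + 8
= 26

26.0000


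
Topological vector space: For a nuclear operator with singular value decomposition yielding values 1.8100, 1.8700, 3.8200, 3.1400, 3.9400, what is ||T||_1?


The nuclear norm is the sum of all singular values.
||T||_1 = 1.8100 + 1.8700 + 3.8200 + 3.1400 + 3.9400
= 14.5800

14.5800


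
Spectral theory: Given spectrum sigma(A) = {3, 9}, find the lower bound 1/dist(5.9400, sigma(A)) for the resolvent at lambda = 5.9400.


dist(5.9400, {3, 9}) = min(|5.9400 - 3|, |5.9400 - 9|)
= min(2.9400, 3.0600) = 2.9400
Resolvent bound = 1/2.9400 = 0.3401

0.3401


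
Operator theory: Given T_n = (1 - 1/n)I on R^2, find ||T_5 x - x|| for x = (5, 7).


T_5 x - x = (1 - 1/5)x - x = -x/5
||x|| = sqrt(74) = 8.6023
||T_5 x - x|| = ||x||/5 = 8.6023/5 = 1.7205

1.7205


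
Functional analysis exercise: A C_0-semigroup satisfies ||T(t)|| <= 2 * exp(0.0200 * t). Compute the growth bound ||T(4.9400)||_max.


||T(4.9400)|| <= 2 * exp(0.0200 * 4.9400)
= 2 * exp(0.0988)
= 2 * 1.1038
= 2.2077

2.2077


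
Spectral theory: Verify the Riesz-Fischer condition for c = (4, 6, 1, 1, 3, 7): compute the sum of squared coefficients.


sum |c_n|^2 = 4^2 + 6^2 + 1^2 + 1^2 + 3^2 + 7^2
= 16 + 36 + 1 + 1 + 9 + 49
= 112

112


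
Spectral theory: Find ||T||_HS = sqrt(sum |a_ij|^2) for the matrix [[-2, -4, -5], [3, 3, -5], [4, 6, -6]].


The Hilbert-Schmidt norm is sqrt(sum of squares of all entries).
Sum of squares = (-2)^2 + (-4)^2 + (-5)^2 + 3^2 + 3^2 + (-5)^2 + 4^2 + 6^2 + (-6)^2
= 4 + 16 + 25 + 9 + 9 + 25 + 16 + 36 + 36 = 176
||T||_HS = sqrt(176) = 13.2665

13.2665


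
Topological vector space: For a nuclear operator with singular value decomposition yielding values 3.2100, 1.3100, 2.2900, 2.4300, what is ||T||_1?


The nuclear norm is the sum of all singular values.
||T||_1 = 3.2100 + 1.3100 + 2.2900 + 2.4300
= 9.2400

9.2400


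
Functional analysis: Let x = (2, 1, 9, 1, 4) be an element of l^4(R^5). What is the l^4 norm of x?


The l^4 norm = (sum |x_i|^4)^(1/4)
Sum of 4th powers = 16 + 1 + 6561 + 1 + 256 = 6835
||x||_4 = (6835)^(1/4) = 9.0925

9.0925


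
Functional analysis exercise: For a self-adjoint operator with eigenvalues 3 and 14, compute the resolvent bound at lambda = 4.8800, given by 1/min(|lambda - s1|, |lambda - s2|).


dist(4.8800, {3, 14}) = min(|4.8800 - 3|, |4.8800 - 14|)
= min(1.8800, 9.1200) = 1.8800
Resolvent bound = 1/1.8800 = 0.5319

0.5319


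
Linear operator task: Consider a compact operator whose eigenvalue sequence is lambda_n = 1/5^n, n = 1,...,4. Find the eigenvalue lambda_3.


The eigenvalue formula gives lambda_3 = 1/5^3
= 1/125
= 0.0080

0.0080


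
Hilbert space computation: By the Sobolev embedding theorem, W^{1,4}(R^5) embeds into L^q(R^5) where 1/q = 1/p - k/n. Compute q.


Using the Sobolev embedding formula: 1/q = 1/p - k/n
1/q = 1/4 - 1/5 = 1/20
q = 1/(1/20) = 20

20.0000


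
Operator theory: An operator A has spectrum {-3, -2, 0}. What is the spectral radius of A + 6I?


Spectrum of A + 6I = {3, 4, 6}
Spectral radius = max |lambda| over the shifted spectrum
= max(3, 4, 6) = 6

6


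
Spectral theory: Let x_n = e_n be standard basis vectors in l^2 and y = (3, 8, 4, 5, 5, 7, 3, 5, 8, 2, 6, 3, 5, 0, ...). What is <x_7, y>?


x_7 = e_7 is the standard basis vector with 1 in position 7.
<x_7, y> = y_7 = 3
As n -> infinity, <x_n, y> -> 0, confirming weak convergence of (x_n) to 0.

3


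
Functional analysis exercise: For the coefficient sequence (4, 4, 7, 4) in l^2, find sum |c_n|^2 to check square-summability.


sum |c_n|^2 = 4^2 + 4^2 + 7^2 + 4^2
= 16 + 16 + 49 + 16
= 97

97


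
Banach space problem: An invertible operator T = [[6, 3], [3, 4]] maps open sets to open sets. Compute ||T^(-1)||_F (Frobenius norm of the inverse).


det(T) = 6*4 - 3*3 = 15
T^(-1) = (1/15) * [[4, -3], [-3, 6]] = [[0.2667, -0.2000], [-0.2000, 0.4000]]
||T^(-1)||_F^2 = 0.2667^2 + (-0.2000)^2 + (-0.2000)^2 + 0.4000^2 = 0.3111
||T^(-1)||_F = sqrt(0.3111) = 0.5578

0.5578


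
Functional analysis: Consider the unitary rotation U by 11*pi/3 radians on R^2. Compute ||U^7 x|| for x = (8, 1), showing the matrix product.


U is a rotation by theta = 11*pi/3
U^7 = rotation by 7*theta = 77*pi/3 = 5*pi/3 (mod 2*pi)
cos(5*pi/3) = 0.5000, sin(5*pi/3) = -0.8660
U^7 x = (0.5000 * 8 - -0.8660 * 1, -0.8660 * 8 + 0.5000 * 1)
= (4.8660, -6.4282)
||U^7 x|| = sqrt(4.8660^2 + (-6.4282)^2) = sqrt(65.0000) = 8.0623

8.0623


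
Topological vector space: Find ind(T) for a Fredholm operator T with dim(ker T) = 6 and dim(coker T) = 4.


The Fredholm index is defined as ind(T) = dim(ker T) - dim(coker T)
= 6 - 4
= 2

2


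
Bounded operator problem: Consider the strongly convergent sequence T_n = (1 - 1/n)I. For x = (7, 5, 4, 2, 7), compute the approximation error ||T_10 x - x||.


T_10 x - x = (1 - 1/10)x - x = -x/10
||x|| = sqrt(143) = 11.9583
||T_10 x - x|| = ||x||/10 = 11.9583/10 = 1.1958

1.1958


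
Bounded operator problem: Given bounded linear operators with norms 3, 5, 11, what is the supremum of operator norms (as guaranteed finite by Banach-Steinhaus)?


By the Uniform Boundedness Principle, the supremum of norms is finite.
sup_k ||T_k|| = max(3, 5, 11) = 11

11


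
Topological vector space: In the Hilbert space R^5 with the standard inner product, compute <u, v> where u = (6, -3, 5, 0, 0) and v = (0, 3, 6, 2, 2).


Computing the standard inner product <u, v> = sum u_i * v_i
= 6*0 + -3*3 + 5*6 + 0*2 + 0*2
= 0 + -9 + 30 + 0 + 0
= 21

21


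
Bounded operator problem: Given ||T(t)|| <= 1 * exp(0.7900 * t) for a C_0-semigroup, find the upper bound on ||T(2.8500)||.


||T(2.8500)|| <= 1 * exp(0.7900 * 2.8500)
= 1 * exp(2.2515)
= 1 * 9.5020
= 9.5020

9.5020


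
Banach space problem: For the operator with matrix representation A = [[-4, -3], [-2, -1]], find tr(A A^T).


trace(A * A^T) = sum of squares of all entries
= (-4)^2 + (-3)^2 + (-2)^2 + (-1)^2
= 16 + 9 + 4 + 1
= 30

30


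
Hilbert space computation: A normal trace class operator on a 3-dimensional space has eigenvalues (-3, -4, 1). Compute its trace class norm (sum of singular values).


For a normal operator, singular values equal |eigenvalues|.
Trace norm = sum |lambda_i| = 3 + 4 + 1
= 8

8


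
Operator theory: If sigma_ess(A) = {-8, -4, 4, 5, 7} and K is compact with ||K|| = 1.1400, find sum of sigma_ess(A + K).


By Weyl's theorem, the essential spectrum is invariant under compact perturbations.
sigma_ess(A + K) = sigma_ess(A) = {-8, -4, 4, 5, 7}
Sum = -8 + -4 + 4 + 5 + 7 = 4

4


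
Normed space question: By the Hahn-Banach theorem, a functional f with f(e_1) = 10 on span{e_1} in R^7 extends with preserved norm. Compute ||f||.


The norm of f is given by ||f|| = sup_{||x||=1} |f(x)|.
On span{e_1}, ||e_1|| = 1, so ||f|| = |f(e_1)| / ||e_1||
= |10| / 1 = 10.0000

10.0000


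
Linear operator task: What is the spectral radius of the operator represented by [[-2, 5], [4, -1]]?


For a 2x2 matrix, eigenvalues satisfy lambda^2 - (trace)*lambda + det = 0
trace = -2 + -1 = -3
det = -2*-1 - 5*4 = -18
discriminant = (-3)^2 - 4*(-18) = 81
spectral radius = max |eigenvalue| = 6.0000

6.0000


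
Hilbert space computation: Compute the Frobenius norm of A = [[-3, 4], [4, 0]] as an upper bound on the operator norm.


||A||_F^2 = sum a_ij^2
= (-3)^2 + 4^2 + 4^2 + 0^2
= 9 + 16 + 16 + 0 = 41
||A||_F = sqrt(41) = 6.4031

6.4031


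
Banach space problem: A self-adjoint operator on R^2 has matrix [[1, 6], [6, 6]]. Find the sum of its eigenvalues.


For a self-adjoint (symmetric) matrix, the eigenvalues are real.
The sum of eigenvalues equals the trace of the matrix.
trace = 1 + 6 = 7

7


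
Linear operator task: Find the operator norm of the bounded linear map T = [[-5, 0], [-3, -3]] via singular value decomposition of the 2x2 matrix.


A^T A = [[34, 9], [9, 9]]
trace(A^T A) = 43, det(A^T A) = 225
discriminant = 43^2 - 4*225 = 949
Largest eigenvalue of A^T A = (trace + sqrt(disc))/2 = 36.9029
||T|| = sqrt(36.9029) = 6.0748

6.0748


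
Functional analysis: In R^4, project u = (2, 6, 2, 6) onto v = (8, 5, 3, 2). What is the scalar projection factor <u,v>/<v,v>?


Computing <u,v> = 2*8 + 6*5 + 2*3 + 6*2 = 64
Computing <v,v> = 8^2 + 5^2 + 3^2 + 2^2 = 102
Projection coefficient = 64/102 = 0.6275

0.6275


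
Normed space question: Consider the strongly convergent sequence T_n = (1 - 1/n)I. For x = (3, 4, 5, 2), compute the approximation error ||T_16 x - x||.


T_16 x - x = (1 - 1/16)x - x = -x/16
||x|| = sqrt(54) = 7.3485
||T_16 x - x|| = ||x||/16 = 7.3485/16 = 0.4593

0.4593


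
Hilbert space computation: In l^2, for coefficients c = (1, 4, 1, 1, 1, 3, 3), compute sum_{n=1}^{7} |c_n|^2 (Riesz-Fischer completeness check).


sum |c_n|^2 = 1^2 + 4^2 + 1^2 + 1^2 + 1^2 + 3^2 + 3^2
= 1 + 16 + 1 + 1 + 1 + 9 + 9
= 38

38


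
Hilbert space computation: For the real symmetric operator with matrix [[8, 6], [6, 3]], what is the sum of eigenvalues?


For a self-adjoint (symmetric) matrix, the eigenvalues are real.
The sum of eigenvalues equals the trace of the matrix.
trace = 8 + 3 = 11

11


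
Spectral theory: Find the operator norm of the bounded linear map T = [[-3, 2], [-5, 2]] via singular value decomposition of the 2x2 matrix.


A^T A = [[34, -16], [-16, 8]]
trace(A^T A) = 42, det(A^T A) = 16
discriminant = 42^2 - 4*16 = 1700
Largest eigenvalue of A^T A = (trace + sqrt(disc))/2 = 41.6155
||T|| = sqrt(41.6155) = 6.4510

6.4510


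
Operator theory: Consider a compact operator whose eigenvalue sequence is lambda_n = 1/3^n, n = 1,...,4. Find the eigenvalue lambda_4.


The eigenvalue formula gives lambda_4 = 1/3^4
= 1/81
= 0.0123

0.0123


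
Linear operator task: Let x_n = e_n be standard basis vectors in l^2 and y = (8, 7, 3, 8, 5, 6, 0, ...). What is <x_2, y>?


x_2 = e_2 is the standard basis vector with 1 in position 2.
<x_2, y> = y_2 = 7
As n -> infinity, <x_n, y> -> 0, confirming weak convergence of (x_n) to 0.

7


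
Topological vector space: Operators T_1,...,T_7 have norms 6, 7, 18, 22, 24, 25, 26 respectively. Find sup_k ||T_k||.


By the Uniform Boundedness Principle, the supremum of norms is finite.
sup_k ||T_k|| = max(6, 7, 18, 22, 24, 25, 26) = 26

26


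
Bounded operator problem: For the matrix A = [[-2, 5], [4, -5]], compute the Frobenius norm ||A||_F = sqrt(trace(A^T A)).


||A||_F^2 = sum a_ij^2
= (-2)^2 + 5^2 + 4^2 + (-5)^2
= 4 + 25 + 16 + 25 = 70
||A||_F = sqrt(70) = 8.3666

8.3666


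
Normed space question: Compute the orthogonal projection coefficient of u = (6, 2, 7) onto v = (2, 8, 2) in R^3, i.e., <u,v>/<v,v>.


Computing <u,v> = 6*2 + 2*8 + 7*2 = 42
Computing <v,v> = 2^2 + 8^2 + 2^2 = 72
Projection coefficient = 42/72 = 0.5833

0.5833


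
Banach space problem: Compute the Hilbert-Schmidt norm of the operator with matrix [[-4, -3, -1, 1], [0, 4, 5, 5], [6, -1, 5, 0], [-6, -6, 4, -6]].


The Hilbert-Schmidt norm is sqrt(sum of squares of all entries).
Sum of squares = (-4)^2 + (-3)^2 + (-1)^2 + 1^2 + 0^2 + 4^2 + 5^2 + 5^2 + 6^2 + (-1)^2 + 5^2 + 0^2 + (-6)^2 + (-6)^2 + 4^2 + (-6)^2
= 16 + 9 + 1 + 1 + 0 + 16 + 25 + 25 + 36 + 1 + 25 + 0 + 36 + 36 + 16 + 36 = 279
||T||_HS = sqrt(279) = 16.7033

16.7033


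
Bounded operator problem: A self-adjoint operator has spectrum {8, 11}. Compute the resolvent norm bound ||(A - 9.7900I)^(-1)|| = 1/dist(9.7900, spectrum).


dist(9.7900, {8, 11}) = min(|9.7900 - 8|, |9.7900 - 11|)
= min(1.7900, 1.2100) = 1.2100
Resolvent bound = 1/1.2100 = 0.8264

0.8264


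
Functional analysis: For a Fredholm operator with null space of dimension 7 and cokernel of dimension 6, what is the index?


The Fredholm index is defined as ind(T) = dim(ker T) - dim(coker T)
= 7 - 6
= 1

1


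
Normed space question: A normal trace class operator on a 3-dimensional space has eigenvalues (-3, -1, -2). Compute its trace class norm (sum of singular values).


For a normal operator, singular values equal |eigenvalues|.
Trace norm = sum |lambda_i| = 3 + 1 + 2
= 6

6
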